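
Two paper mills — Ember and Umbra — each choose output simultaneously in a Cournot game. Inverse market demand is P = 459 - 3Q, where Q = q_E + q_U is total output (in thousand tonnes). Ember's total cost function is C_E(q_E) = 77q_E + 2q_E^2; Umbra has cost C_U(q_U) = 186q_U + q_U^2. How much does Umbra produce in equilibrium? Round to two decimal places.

Ember's profit: π_E = (459 - 3Q)q_E - (77q_E + 2q_E²). Setting ∂π_E/∂q_E = 0: 382 - 10q_E - 3(q_U) = 0.
Umbra's profit: π_U = (459 - 3Q)q_U - (186q_U + q_U²). Setting ∂π_U/∂q_U = 0: 273 - 8q_U - 3(q_E) = 0.
Rearranging gives the reaction functions q_E = (382 - 3q_U)/10 and q_U = (273 - 3q_E)/8.
Substituting one into the other gives q_E = 31.5070 and q_U = 1584/71.

22.31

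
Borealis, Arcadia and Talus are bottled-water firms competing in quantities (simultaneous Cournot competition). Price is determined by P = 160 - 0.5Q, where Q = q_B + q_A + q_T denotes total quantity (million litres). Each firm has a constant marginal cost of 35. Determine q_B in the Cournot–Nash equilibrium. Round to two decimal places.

Each firm earns π_i = (160 - 0.5Q)q_i - 35q_i.
First-order condition (treating rivals' output as given): 125 - q_i - (1/2)·Σ_{j≠i} q_j = 0.
By symmetry each firm produces the same amount; substituting Σ_{j≠i} q_j = 2q_i yields q_i = 125/2.

62.50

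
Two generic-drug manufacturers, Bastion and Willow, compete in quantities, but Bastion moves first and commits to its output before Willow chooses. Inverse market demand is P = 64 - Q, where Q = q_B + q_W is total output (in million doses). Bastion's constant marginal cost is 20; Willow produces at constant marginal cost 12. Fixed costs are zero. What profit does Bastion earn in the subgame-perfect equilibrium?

162

Solve by backward induction. Given q_B, the follower Willow maximises π_W = (64 - q_B - q_W)q_W - 12q_W.
Follower FOC: 52 - q_B - 2q_W = 0, so q_W(q_B) = (52 - q_B)/2.
The leader anticipates this reaction. Substituting into P = 64 - Q gives P = 38 - (1/2)q_B, so π_B = (38 - (1/2)q_B)q_B - 20q_B.
Leader FOC: 18 - q_B = 0, so q_B = 18.
Then q_W = (52 - 18)/2 = 17.
Price P = 64 - 35 = 29.
Bastion's profit: (29 - 20)·18 = 162.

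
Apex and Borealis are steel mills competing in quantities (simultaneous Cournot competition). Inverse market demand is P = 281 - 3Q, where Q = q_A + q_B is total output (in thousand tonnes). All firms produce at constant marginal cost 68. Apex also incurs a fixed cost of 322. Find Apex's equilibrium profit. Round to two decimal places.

Each firm earns π_i = (281 - 3Q)q_i - 68q_i.
Setting ∂π_i/∂q_i = 0 with rivals' quantities fixed: 213 - 6q_i - 3q_j = 0.
By symmetry each firm produces the same amount; substituting q_j = q_i yields q_i = 213/9 = 71/3.
Price P = 281 - 3·(142/3) = 139.
Apex's profit: (139 - 68)·(71/3) - 322 = 1358.3333.

1358.33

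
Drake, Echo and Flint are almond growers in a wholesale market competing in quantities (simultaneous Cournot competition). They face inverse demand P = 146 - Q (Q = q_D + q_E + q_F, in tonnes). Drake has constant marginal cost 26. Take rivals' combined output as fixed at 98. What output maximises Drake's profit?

11

With rivals' combined output fixed at 98, Drake's profit is π_D = (146 - 98 - q_D)q_D - (26q_D) = (48 - q_D)q_D - (26q_D).
∂π_D/∂q_D = 22 - 2q_D = 0, so q_D = 11.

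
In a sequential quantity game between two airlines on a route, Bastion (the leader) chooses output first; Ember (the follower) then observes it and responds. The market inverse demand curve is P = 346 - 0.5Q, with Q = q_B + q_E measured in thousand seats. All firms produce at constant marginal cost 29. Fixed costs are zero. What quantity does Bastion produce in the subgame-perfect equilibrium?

Solve by backward induction. Given q_B, the follower Ember maximises π_E = (346 - (1/2)q_B - (1/2)q_E)q_E - 29q_E.
Follower FOC: 317 - (1/2)q_B - q_E = 0, so q_E(q_B) = (317 - (1/2)q_B).
Bastion substitutes q_E(q_B) into its own profit: π_B = q_B(346 - (1/2)q_B - (317 - (1/2)q_B)/2) - 29q_B = (375/2 - (1/4)q_B)q_B - 29q_B.
The leader's first-order condition 317/2 - (1/2)q_B = 0 yields q_B = 317.
Then q_E = (317 - (1/2)·317) = 317/2.

317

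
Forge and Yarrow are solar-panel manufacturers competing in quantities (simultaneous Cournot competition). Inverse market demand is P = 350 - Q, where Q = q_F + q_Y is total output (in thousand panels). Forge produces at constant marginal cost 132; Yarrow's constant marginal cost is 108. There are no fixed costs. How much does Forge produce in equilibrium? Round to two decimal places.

64.67

Forge's profit: π_F = (350 - Q)q_F - (132q_F). Setting ∂π_F/∂q_F = 0: 218 - 2q_F - (q_Y) = 0.
Yarrow's first-order condition: 242 - 2q_Y - (q_F) = 0.
Best responses: q_F = (218 - q_Y)/2, q_Y = (242 - q_F)/2.
Substituting one into the other gives q_F = 194/3 and q_Y = 266/3.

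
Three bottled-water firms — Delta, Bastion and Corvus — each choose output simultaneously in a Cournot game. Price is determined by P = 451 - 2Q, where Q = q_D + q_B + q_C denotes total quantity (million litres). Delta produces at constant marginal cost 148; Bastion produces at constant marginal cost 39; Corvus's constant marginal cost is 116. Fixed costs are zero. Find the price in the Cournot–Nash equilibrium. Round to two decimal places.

Delta's profit: π_D = (451 - 2Q)q_D - (148q_D). Setting ∂π_D/∂q_D = 0: 303 - 4q_D - 2(q_B + q_C) = 0.
Bastion's first-order condition: 412 - 4q_B - 2(q_D + q_C) = 0.
Corvus's first-order condition: 335 - 4q_C - 2(q_D + q_B) = 0.
Adding the 3 conditions: 1050 − 4Q − 4Q = 0, i.e. Q = 525/4.
Back-substituting: q_D = (303 − 525/2)/2 = 81/4, q_B = (412 − 525/2)/2 = 299/4, q_C = (335 − 525/2)/2 = 145/4.
Total output Q = 525/4, so price P = 451 - 2·(525/4) = 377/2.

188.50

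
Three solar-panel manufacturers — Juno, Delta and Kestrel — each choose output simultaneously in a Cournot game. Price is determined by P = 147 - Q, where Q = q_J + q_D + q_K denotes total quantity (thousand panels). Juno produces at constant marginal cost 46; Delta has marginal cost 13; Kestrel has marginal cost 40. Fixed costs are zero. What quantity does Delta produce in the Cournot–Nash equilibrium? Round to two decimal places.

48.50

Juno's profit: π_J = (147 - Q)q_J - (46q_J). Setting ∂π_J/∂q_J = 0: 101 - 2q_J - (q_D + q_K) = 0.
Delta's profit: π_D = (147 - Q)q_D - (13q_D). Setting ∂π_D/∂q_D = 0: 134 - 2q_D - (q_J + q_K) = 0.
Kestrel's profit: π_K = (147 - Q)q_K - (40q_K). Setting ∂π_K/∂q_K = 0: 107 - 2q_K - (q_J + q_D) = 0.
Adding the 3 first-order conditions: 342 − 4Q = 0, so Q = 171/2.
Back-substituting: q_J = (101 − 171/2) = 31/2, q_D = (134 − 171/2) = 97/2, q_K = (107 − 171/2) = 43/2.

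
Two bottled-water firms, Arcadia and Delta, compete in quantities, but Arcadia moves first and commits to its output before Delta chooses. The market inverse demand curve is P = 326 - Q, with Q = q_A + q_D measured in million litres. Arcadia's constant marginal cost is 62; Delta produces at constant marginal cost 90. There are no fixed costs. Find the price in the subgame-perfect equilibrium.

135

Solve by backward induction. Given q_A, the follower Delta maximises π_D = (326 - q_A - q_D)q_D - 90q_D.
Follower FOC: 236 - q_A - 2q_D = 0, so q_D(q_A) = (236 - q_A)/2.
Arcadia substitutes q_D(q_A) into its own profit: π_A = q_A(326 - q_A - (236 - q_A)/2) - 62q_A = (208 - (1/2)q_A)q_A - 62q_A.
The leader's first-order condition 146 - q_A = 0 yields q_A = 146.
Then q_D = (236 - 146)/2 = 45.
Total output Q = 191, so price P = 326 - 191 = 135.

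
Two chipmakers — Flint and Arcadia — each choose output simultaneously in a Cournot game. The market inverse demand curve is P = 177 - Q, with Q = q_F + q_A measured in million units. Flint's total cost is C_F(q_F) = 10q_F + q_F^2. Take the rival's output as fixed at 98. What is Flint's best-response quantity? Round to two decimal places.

17.25

With the rival's output fixed at 98, Flint's profit is π_F = (177 - 98 - q_F)q_F - (10q_F + q_F²) = (79 - q_F)q_F - (10q_F + q_F²).
∂π_F/∂q_F = 69 - 4q_F = 0, so q_F = 69/4.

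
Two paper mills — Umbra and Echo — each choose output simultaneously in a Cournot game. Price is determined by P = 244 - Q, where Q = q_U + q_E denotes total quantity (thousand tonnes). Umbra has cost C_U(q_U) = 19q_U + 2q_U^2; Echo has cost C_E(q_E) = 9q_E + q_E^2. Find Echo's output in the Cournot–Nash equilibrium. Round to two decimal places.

51.52

Umbra's profit: π_U = (244 - Q)q_U - (19q_U + 2q_U²). Setting ∂π_U/∂q_U = 0: 225 - 6q_U - (q_E) = 0.
Echo's first-order condition: 235 - 4q_E - (q_U) = 0.
Rearranging gives the reaction functions q_U = (225 - q_E)/6 and q_E = (235 - q_U)/4.
Solving the pair: q_U = 665/23, q_E = 1185/23.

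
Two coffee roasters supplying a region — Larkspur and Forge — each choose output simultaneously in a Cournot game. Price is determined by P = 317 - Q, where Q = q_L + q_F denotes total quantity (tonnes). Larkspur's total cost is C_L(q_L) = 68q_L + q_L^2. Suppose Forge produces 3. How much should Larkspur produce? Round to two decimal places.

With the rival's output fixed at 3, Larkspur's profit is π_L = (317 - 3 - q_L)q_L - (68q_L + q_L²) = (314 - q_L)q_L - (68q_L + q_L²).
∂π_L/∂q_L = 246 - 4q_L = 0, so q_L = 123/2.

61.50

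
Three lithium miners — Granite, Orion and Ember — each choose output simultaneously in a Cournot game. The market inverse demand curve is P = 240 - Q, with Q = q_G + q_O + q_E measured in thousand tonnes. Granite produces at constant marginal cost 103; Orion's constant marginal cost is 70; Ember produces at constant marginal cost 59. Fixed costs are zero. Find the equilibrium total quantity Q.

122

Granite's profit: π_G = (240 - Q)q_G - (103q_G). Setting ∂π_G/∂q_G = 0: 137 - 2q_G - (q_O + q_E) = 0.
Orion's profit: π_O = (240 - Q)q_O - (70q_O). Setting ∂π_O/∂q_O = 0: 170 - 2q_O - (q_G + q_E) = 0.
Ember's profit: π_E = (240 - Q)q_E - (59q_E). Setting ∂π_E/∂q_E = 0: 181 - 2q_E - (q_G + q_O) = 0.
Adding the 3 conditions: 488 − 2Q − 2Q = 0, i.e. Q = 122.
Back-substituting: q_G = (137 − 122) = 15, q_O = (170 − 122) = 48, q_E = (181 − 122) = 59.
Total output Q = 15 + 48 + 59 = 122.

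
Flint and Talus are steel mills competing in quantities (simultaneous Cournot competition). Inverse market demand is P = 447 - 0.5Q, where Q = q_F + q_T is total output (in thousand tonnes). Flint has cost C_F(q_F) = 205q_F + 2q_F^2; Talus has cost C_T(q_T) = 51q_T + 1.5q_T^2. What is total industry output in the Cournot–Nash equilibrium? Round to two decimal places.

133.11

Flint's profit: π_F = (447 - 0.5Q)q_F - (205q_F + 2q_F²). Setting ∂π_F/∂q_F = 0: 242 - 5q_F - (1/2)(q_T) = 0.
Talus's first-order condition: 396 - 4q_T - (1/2)(q_F) = 0.
Best responses: q_F = (242 - (1/2)q_T)/5, q_T = (396 - (1/2)q_F)/4.
Solving the pair: q_F = 38.9873, q_T = 94.1266.
Total output Q = 38.9873 + 94.1266 = 133.1139.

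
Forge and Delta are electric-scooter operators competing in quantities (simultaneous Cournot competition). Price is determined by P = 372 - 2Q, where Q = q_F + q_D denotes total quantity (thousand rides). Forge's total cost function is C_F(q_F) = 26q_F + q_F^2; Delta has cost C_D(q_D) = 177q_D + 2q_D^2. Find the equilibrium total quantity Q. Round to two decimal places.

64.91

Forge's profit: π_F = (372 - 2Q)q_F - (26q_F + q_F²). Setting ∂π_F/∂q_F = 0: 346 - 6q_F - 2(q_D) = 0.
Delta's profit: π_D = (372 - 2Q)q_D - (177q_D + 2q_D²). Setting ∂π_D/∂q_D = 0: 195 - 8q_D - 2(q_F) = 0.
So q_F = (346 - 2q_D)/6 and q_D = (195 - 2q_F)/8.
Solving the pair: q_F = 1189/22, q_D = 239/22.
Total output Q = 1189/22 + 239/22 = 714/11.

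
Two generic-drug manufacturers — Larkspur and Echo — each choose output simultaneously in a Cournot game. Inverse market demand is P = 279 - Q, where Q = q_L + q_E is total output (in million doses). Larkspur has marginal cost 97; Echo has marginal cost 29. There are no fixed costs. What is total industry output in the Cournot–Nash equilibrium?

144

Larkspur's profit: π_L = (279 - Q)q_L - (97q_L). Setting ∂π_L/∂q_L = 0: 182 - 2q_L - (q_E) = 0.
Echo's profit: π_E = (279 - Q)q_E - (29q_E). Setting ∂π_E/∂q_E = 0: 250 - 2q_E - (q_L) = 0.
Rearranging gives the reaction functions q_L = (182 - q_E)/2 and q_E = (250 - q_L)/2.
Solving the pair: q_L = 38, q_E = 106.
Total output Q = 38 + 106 = 144.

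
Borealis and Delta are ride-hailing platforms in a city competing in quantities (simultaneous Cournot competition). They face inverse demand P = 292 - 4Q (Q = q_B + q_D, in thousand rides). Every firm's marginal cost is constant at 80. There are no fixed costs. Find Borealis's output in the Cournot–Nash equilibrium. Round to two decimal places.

A representative firm's profit is π_i = q_i(292 - 4Q) - 80q_i.
First-order condition (treating rivals' output as given): 212 - 8q_i - 4q_j = 0.
By symmetry each firm produces the same amount; substituting q_j = q_i yields q_i = 212/12 = 53/3.

17.67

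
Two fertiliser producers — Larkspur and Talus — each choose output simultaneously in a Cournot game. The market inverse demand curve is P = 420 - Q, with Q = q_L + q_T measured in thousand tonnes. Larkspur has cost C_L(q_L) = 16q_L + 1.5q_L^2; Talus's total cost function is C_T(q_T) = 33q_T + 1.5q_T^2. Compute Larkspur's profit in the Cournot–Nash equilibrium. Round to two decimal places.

Larkspur's profit: π_L = (420 - Q)q_L - (16q_L + (3/2)q_L²). Setting ∂π_L/∂q_L = 0: 404 - 5q_L - (q_T) = 0.
Talus's first-order condition: 387 - 5q_T - (q_L) = 0.
Rearranging gives the reaction functions q_L = (404 - q_T)/5 and q_T = (387 - q_L)/5.
Substituting one into the other gives q_L = 1633/24 and q_T = 1531/24.
Price P = 420 - 791/6 = 1729/6.
Larkspur's profit: (1729/6)·(1633/24) - 16·(1633/24) - (3/2)(1633/24)² = 11574.1710.

11574.17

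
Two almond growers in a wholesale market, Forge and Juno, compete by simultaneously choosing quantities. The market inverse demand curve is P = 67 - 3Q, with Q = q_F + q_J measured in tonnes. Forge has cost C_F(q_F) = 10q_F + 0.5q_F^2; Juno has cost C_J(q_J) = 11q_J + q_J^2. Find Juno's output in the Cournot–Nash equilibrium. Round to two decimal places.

4.70

Forge's profit: π_F = (67 - 3Q)q_F - (10q_F + (1/2)q_F²). Setting ∂π_F/∂q_F = 0: 57 - 7q_F - 3(q_J) = 0.
Juno's first-order condition: 56 - 8q_J - 3(q_F) = 0.
So q_F = (57 - 3q_J)/7 and q_J = (56 - 3q_F)/8.
Substituting one into the other gives q_F = 288/47 and q_J = 221/47.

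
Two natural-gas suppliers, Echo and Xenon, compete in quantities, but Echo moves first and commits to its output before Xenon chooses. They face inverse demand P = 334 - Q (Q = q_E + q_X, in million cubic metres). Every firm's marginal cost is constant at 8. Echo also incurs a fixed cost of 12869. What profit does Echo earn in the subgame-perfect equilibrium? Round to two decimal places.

Solve by backward induction. Given q_E, the follower Xenon maximises π_X = (334 - q_E - q_X)q_X - 8q_X.
Setting the follower's marginal profit to zero, 326 - q_E - 2q_X = 0, i.e. q_X = (326 - q_E)/2.
Echo substitutes q_X(q_E) into its own profit: π_E = q_E(334 - q_E - (326 - q_E)/2) - 8q_E = (171 - (1/2)q_E)q_E - 8q_E.
The leader's first-order condition 163 - q_E = 0 yields q_E = 163.
Then q_X = (326 - 163)/2 = 163/2.
Price P = 334 - 489/2 = 179/2.
Echo's profit: (179/2 - 8)·163 - 12869 = 831/2.

415.50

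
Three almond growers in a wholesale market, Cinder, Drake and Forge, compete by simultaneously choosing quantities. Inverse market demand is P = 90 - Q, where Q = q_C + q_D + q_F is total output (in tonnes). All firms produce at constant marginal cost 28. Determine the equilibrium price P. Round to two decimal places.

43.50

Each firm earns π_i = (90 - Q)q_i - 28q_i.
First-order condition (treating rivals' output as given): 62 - 2q_i - Σ_{j≠i} q_j = 0.
With identical firms every q_j equals q_i, so Σ_{j≠i} q_j = 2q_i and 62 = 4q_i, giving q_i = 31/2.
Total output Q = 93/2, so price P = 90 - 93/2 = 87/2.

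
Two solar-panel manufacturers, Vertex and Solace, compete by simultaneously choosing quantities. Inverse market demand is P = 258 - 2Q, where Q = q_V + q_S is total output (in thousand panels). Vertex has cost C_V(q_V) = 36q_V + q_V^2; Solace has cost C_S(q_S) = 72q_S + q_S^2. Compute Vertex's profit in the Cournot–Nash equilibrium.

2700

Vertex's profit: π_V = (258 - 2Q)q_V - (36q_V + q_V²). Setting ∂π_V/∂q_V = 0: 222 - 6q_V - 2(q_S) = 0.
Solace's profit: π_S = (258 - 2Q)q_S - (72q_S + q_S²). Setting ∂π_S/∂q_S = 0: 186 - 6q_S - 2(q_V) = 0.
Rearranging gives the reaction functions q_V = (222 - 2q_S)/6 and q_S = (186 - 2q_V)/6.
Solving the pair: q_V = 30, q_S = 21.
Price P = 258 - 2·51 = 156.
Vertex's profit: 156·30 - 36·30 - 30² = 2700.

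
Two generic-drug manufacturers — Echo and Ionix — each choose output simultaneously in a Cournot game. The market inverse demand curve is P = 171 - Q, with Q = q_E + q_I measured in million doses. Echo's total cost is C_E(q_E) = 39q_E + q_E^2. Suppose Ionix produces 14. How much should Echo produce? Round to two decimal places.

With the rival's output fixed at 14, Echo's profit is π_E = (171 - 14 - q_E)q_E - (39q_E + q_E²) = (157 - q_E)q_E - (39q_E + q_E²).
∂π_E/∂q_E = 118 - 4q_E = 0, so q_E = 59/2.

29.50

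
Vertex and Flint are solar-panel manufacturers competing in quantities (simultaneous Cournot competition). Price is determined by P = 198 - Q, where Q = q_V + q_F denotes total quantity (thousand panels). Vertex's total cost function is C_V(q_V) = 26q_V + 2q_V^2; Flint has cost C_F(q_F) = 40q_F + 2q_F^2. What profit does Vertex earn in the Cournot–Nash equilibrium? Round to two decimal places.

Vertex's profit: π_V = (198 - Q)q_V - (26q_V + 2q_V²). Setting ∂π_V/∂q_V = 0: 172 - 6q_V - (q_F) = 0.
Flint's profit: π_F = (198 - Q)q_F - (40q_F + 2q_F²). Setting ∂π_F/∂q_F = 0: 158 - 6q_F - (q_V) = 0.
Best responses: q_V = (172 - q_F)/6, q_F = (158 - q_V)/6.
Solving the pair: q_V = 874/35, q_F = 776/35.
Price P = 198 - 330/7 = 1056/7.
Vertex's profit: (1056/7)·(874/35) - 26·(874/35) - 2(874/35)² = 1870.7167.

1870.72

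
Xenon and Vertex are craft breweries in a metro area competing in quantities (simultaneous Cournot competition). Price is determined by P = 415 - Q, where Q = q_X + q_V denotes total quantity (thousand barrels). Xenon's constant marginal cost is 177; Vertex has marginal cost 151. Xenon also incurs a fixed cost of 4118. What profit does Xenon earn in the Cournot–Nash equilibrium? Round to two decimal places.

875.78

Xenon's profit: π_X = (415 - Q)q_X - (177q_X). Setting ∂π_X/∂q_X = 0: 238 - 2q_X - (q_V) = 0.
Vertex's first-order condition: 264 - 2q_V - (q_X) = 0.
Best responses: q_X = (238 - q_V)/2, q_V = (264 - q_X)/2.
Solving the pair: q_X = 212/3, q_V = 290/3.
Price P = 415 - 502/3 = 743/3.
Xenon's profit: (743/3 - 177)·(212/3) - 4118 = 875.7778.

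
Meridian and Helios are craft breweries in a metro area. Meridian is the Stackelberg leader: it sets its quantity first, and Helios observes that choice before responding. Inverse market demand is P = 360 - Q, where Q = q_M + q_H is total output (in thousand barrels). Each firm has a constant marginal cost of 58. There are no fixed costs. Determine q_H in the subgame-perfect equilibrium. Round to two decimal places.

Solve by backward induction. Given q_M, the follower Helios maximises π_H = (360 - q_M - q_H)q_H - 58q_H.
∂π_H/∂q_H = 302 - q_M - 2q_H = 0 gives the reaction function q_H = (302 - q_M)/2.
Meridian substitutes q_H(q_M) into its own profit: π_M = q_M(360 - q_M - (302 - q_M)/2) - 58q_M = (209 - (1/2)q_M)q_M - 58q_M.
Maximising: ∂π_M/∂q_M = 151 - q_M = 0, giving q_M = 151.
Then q_H = (302 - 151)/2 = 151/2.

75.50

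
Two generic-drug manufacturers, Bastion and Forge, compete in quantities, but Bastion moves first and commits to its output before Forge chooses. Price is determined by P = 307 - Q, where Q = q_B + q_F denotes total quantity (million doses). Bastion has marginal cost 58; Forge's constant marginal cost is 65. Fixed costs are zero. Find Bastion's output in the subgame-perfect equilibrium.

128

The follower Forge best-responds to any q_B: π_F = (307 - Q)q_F - 65q_F.
∂π_F/∂q_F = 242 - q_B - 2q_F = 0 gives the reaction function q_F = (242 - q_B)/2.
Bastion substitutes q_F(q_B) into its own profit: π_B = q_B(307 - q_B - (242 - q_B)/2) - 58q_B = (186 - (1/2)q_B)q_B - 58q_B.
The leader's first-order condition 128 - q_B = 0 yields q_B = 128.
Then q_F = (242 - 128)/2 = 57.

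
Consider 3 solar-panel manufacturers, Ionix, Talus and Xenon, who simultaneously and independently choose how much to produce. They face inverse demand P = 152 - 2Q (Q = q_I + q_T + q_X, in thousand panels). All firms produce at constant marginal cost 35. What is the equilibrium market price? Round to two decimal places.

Each firm earns π_i = (152 - 2Q)q_i - 35q_i.
First-order condition (treating rivals' output as given): 117 - 4q_i - 2·Σ_{j≠i} q_j = 0.
By symmetry each firm produces the same amount; substituting Σ_{j≠i} q_j = 2q_i yields q_i = 117/8.
Total output Q = 351/8, so price P = 152 - 2·(351/8) = 257/4.

64.25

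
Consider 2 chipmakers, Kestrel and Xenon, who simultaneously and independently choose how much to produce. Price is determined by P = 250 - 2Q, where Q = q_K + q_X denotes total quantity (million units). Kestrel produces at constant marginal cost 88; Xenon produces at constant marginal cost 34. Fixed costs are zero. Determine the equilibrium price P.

124

Kestrel's profit: π_K = (250 - 2Q)q_K - (88q_K). Setting ∂π_K/∂q_K = 0: 162 - 4q_K - 2(q_X) = 0.
Xenon's profit: π_X = (250 - 2Q)q_X - (34q_X). Setting ∂π_X/∂q_X = 0: 216 - 4q_X - 2(q_K) = 0.
So q_K = (162 - 2q_X)/4 and q_X = (216 - 2q_K)/4.
Substituting one into the other gives q_K = 18 and q_X = 45.
Total output Q = 63, so price P = 250 - 2·63 = 124.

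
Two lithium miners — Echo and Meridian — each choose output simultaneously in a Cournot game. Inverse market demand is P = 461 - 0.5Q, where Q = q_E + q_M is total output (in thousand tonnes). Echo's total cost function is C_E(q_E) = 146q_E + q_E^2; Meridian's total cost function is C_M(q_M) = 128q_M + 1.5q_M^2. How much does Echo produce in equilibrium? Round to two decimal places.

93.06

Echo's profit: π_E = (461 - 0.5Q)q_E - (146q_E + q_E²). Setting ∂π_E/∂q_E = 0: 315 - 3q_E - (1/2)(q_M) = 0.
Meridian's first-order condition: 333 - 4q_M - (1/2)(q_E) = 0.
So q_E = (315 - (1/2)q_M)/3 and q_M = (333 - (1/2)q_E)/4.
Solving the pair: q_E = 93.0638, q_M = 71.6170.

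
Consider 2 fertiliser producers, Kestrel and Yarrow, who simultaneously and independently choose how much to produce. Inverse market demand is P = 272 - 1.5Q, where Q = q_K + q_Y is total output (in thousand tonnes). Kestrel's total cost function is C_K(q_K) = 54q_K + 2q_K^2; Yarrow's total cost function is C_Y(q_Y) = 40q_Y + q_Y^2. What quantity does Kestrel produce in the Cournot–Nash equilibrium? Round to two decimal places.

22.66

Kestrel's profit: π_K = (272 - 1.5Q)q_K - (54q_K + 2q_K²). Setting ∂π_K/∂q_K = 0: 218 - 7q_K - (3/2)(q_Y) = 0.
Yarrow's profit: π_Y = (272 - 1.5Q)q_Y - (40q_Y + q_Y²). Setting ∂π_Y/∂q_Y = 0: 232 - 5q_Y - (3/2)(q_K) = 0.
Rearranging gives the reaction functions q_K = (218 - (3/2)q_Y)/7 and q_Y = (232 - (3/2)q_K)/5.
Substituting one into the other gives q_K = 22.6565 and q_Y = 39.6031.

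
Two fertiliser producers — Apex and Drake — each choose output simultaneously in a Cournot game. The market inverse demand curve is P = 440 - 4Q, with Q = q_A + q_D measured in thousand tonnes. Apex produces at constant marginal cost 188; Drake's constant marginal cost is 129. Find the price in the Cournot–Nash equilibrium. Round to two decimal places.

Apex's profit: π_A = (440 - 4Q)q_A - (188q_A). Setting ∂π_A/∂q_A = 0: 252 - 8q_A - 4(q_D) = 0.
Drake's profit: π_D = (440 - 4Q)q_D - (129q_D). Setting ∂π_D/∂q_D = 0: 311 - 8q_D - 4(q_A) = 0.
Rearranging gives the reaction functions q_A = (252 - 4q_D)/8 and q_D = (311 - 4q_A)/8.
Substituting one into the other gives q_A = 193/12 and q_D = 185/6.
Total output Q = 563/12, so price P = 440 - 4·(563/12) = 757/3.

252.33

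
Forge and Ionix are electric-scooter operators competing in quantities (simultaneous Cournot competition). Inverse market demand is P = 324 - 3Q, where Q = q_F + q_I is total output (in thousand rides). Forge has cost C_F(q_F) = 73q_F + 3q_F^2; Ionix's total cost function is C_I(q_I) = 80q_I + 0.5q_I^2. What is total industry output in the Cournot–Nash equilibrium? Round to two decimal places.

Forge's profit: π_F = (324 - 3Q)q_F - (73q_F + 3q_F²). Setting ∂π_F/∂q_F = 0: 251 - 12q_F - 3(q_I) = 0.
Ionix's profit: π_I = (324 - 3Q)q_I - (80q_I + (1/2)q_I²). Setting ∂π_I/∂q_I = 0: 244 - 7q_I - 3(q_F) = 0.
So q_F = (251 - 3q_I)/12 and q_I = (244 - 3q_F)/7.
Solving the pair: q_F = 41/3, q_I = 29.
Total output Q = 41/3 + 29 = 128/3.

42.67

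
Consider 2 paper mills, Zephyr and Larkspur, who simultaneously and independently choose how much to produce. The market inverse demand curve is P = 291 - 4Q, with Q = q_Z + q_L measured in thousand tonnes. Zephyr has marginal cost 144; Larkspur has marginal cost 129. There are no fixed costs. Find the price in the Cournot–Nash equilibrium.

188

Zephyr's profit: π_Z = (291 - 4Q)q_Z - (144q_Z). Setting ∂π_Z/∂q_Z = 0: 147 - 8q_Z - 4(q_L) = 0.
Larkspur's profit: π_L = (291 - 4Q)q_L - (129q_L). Setting ∂π_L/∂q_L = 0: 162 - 8q_L - 4(q_Z) = 0.
So q_Z = (147 - 4q_L)/8 and q_L = (162 - 4q_Z)/8.
Solving the pair: q_Z = 11, q_L = 59/4.
Total output Q = 103/4, so price P = 291 - 4·(103/4) = 188.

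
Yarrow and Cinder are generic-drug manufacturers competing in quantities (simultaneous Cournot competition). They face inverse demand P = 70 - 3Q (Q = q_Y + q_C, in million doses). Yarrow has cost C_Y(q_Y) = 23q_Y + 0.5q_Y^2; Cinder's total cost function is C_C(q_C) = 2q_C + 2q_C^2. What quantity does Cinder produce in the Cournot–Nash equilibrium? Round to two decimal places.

5.49

Yarrow's profit: π_Y = (70 - 3Q)q_Y - (23q_Y + (1/2)q_Y²). Setting ∂π_Y/∂q_Y = 0: 47 - 7q_Y - 3(q_C) = 0.
Cinder's first-order condition: 68 - 10q_C - 3(q_Y) = 0.
So q_Y = (47 - 3q_C)/7 and q_C = (68 - 3q_Y)/10.
Substituting one into the other gives q_Y = 266/61 and q_C = 335/61.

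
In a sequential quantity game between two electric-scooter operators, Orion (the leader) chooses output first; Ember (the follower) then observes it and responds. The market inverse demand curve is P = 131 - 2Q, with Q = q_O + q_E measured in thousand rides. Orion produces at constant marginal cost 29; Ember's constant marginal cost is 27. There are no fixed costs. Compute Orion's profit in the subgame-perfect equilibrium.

625

The follower Ember best-responds to any q_O: π_E = (131 - 2Q)q_E - 27q_E.
Setting the follower's marginal profit to zero, 104 - 2q_O - 4q_E = 0, i.e. q_E = (104 - 2q_O)/4.
Orion substitutes q_E(q_O) into its own profit: π_O = q_O(131 - 2q_O - (104 - 2q_O)/2) - 29q_O = (79 - q_O)q_O - 29q_O.
Maximising: ∂π_O/∂q_O = 50 - 2q_O = 0, giving q_O = 25.
Then q_E = (104 - 2·25)/4 = 27/2.
Price P = 131 - 2·(77/2) = 54.
Orion's profit: (54 - 29)·25 = 625.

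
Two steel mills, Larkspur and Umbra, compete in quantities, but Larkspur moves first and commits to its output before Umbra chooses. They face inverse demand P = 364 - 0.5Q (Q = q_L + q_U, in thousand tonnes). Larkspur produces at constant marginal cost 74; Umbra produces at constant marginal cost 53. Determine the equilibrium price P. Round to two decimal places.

141.25

The follower Umbra best-responds to any q_L: π_U = (364 - 0.5Q)q_U - 53q_U.
Setting the follower's marginal profit to zero, 311 - (1/2)q_L - q_U = 0, i.e. q_U = (311 - (1/2)q_L).
Larkspur substitutes q_U(q_L) into its own profit: π_L = q_L(364 - (1/2)q_L - (311 - (1/2)q_L)/2) - 74q_L = (417/2 - (1/4)q_L)q_L - 74q_L.
Maximising: ∂π_L/∂q_L = 269/2 - (1/2)q_L = 0, giving q_L = 269.
Then q_U = (311 - (1/2)·269) = 353/2.
Total output Q = 891/2, so price P = 364 - (1/2)·(891/2) = 565/4.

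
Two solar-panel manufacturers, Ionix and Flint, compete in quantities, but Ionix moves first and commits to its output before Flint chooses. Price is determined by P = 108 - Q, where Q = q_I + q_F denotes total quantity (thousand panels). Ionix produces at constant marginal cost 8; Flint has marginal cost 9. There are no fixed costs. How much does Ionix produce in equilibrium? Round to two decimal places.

50.50

The follower Flint best-responds to any q_I: π_F = (108 - Q)q_F - 9q_F.
Follower FOC: 99 - q_I - 2q_F = 0, so q_F(q_I) = (99 - q_I)/2.
The leader anticipates this reaction. Substituting into P = 108 - Q gives P = 117/2 - (1/2)q_I, so π_I = (117/2 - (1/2)q_I)q_I - 8q_I.
The leader's first-order condition 101/2 - q_I = 0 yields q_I = 101/2.
Then q_F = (99 - 101/2)/2 = 97/4.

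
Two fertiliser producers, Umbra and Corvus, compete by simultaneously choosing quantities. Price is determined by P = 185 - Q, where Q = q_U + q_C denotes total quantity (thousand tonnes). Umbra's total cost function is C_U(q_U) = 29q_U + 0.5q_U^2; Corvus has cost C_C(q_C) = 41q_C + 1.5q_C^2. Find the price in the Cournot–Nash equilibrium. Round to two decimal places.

Umbra's profit: π_U = (185 - Q)q_U - (29q_U + (1/2)q_U²). Setting ∂π_U/∂q_U = 0: 156 - 3q_U - (q_C) = 0.
Corvus's profit: π_C = (185 - Q)q_C - (41q_C + (3/2)q_C²). Setting ∂π_C/∂q_C = 0: 144 - 5q_C - (q_U) = 0.
Rearranging gives the reaction functions q_U = (156 - q_C)/3 and q_C = (144 - q_U)/5.
Substituting one into the other gives q_U = 318/7 and q_C = 138/7.
Total output Q = 456/7, so price P = 185 - 456/7 = 839/7.

119.86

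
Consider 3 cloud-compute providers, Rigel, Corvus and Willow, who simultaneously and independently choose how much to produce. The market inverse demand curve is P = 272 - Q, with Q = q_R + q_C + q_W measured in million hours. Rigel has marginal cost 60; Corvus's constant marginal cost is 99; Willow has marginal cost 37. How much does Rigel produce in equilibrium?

57

Rigel's profit: π_R = (272 - Q)q_R - (60q_R). Setting ∂π_R/∂q_R = 0: 212 - 2q_R - (q_C + q_W) = 0.
Corvus's profit: π_C = (272 - Q)q_C - (99q_C). Setting ∂π_C/∂q_C = 0: 173 - 2q_C - (q_R + q_W) = 0.
Willow's first-order condition: 235 - 2q_W - (q_R + q_C) = 0.
Summing all 3 equations gives 620 − 4Q = 0, hence Q = 155.
Back-substituting: q_R = (212 − 155) = 57, q_C = (173 − 155) = 18, q_W = (235 − 155) = 80.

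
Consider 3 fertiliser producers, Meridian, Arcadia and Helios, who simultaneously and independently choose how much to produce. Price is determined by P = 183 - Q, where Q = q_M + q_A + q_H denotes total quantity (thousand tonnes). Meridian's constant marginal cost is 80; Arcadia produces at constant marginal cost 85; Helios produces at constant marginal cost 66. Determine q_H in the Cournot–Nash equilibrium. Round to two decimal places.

Meridian's profit: π_M = (183 - Q)q_M - (80q_M). Setting ∂π_M/∂q_M = 0: 103 - 2q_M - (q_A + q_H) = 0.
Arcadia's first-order condition: 98 - 2q_A - (q_M + q_H) = 0.
Helios's first-order condition: 117 - 2q_H - (q_M + q_A) = 0.
Summing all 3 equations gives 318 − 4Q = 0, hence Q = 159/2.
Back-substituting: q_M = (103 − 159/2) = 47/2, q_A = (98 − 159/2) = 37/2, q_H = (117 − 159/2) = 75/2.

37.50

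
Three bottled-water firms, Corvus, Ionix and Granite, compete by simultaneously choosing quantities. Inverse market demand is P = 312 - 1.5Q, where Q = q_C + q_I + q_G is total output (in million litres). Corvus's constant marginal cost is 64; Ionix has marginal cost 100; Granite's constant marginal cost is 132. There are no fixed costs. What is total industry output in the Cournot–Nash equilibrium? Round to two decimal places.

Corvus's profit: π_C = (312 - 1.5Q)q_C - (64q_C). Setting ∂π_C/∂q_C = 0: 248 - 3q_C - (3/2)(q_I + q_G) = 0.
Ionix's profit: π_I = (312 - 1.5Q)q_I - (100q_I). Setting ∂π_I/∂q_I = 0: 212 - 3q_I - (3/2)(q_C + q_G) = 0.
Granite's first-order condition: 180 - 3q_G - (3/2)(q_C + q_I) = 0.
Adding the 3 conditions: 640 − 3Q − 3Q = 0, i.e. Q = 320/3.
Back-substituting: q_C = (248 − 160)/(3/2) = 176/3, q_I = (212 − 160)/(3/2) = 104/3, q_G = (180 − 160)/(3/2) = 40/3.
Total output Q = 176/3 + 104/3 + 40/3 = 320/3.

106.67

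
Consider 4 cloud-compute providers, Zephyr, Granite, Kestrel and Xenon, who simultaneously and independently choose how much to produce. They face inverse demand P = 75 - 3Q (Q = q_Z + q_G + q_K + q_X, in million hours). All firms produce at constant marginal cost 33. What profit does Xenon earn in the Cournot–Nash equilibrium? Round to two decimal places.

23.52

A representative firm's profit is π_i = q_i(75 - 3Q) - 33q_i.
Setting ∂π_i/∂q_i = 0 with rivals' quantities fixed: 42 - 6q_i - 3·Σ_{j≠i} q_j = 0.
With identical firms every q_j equals q_i, so Σ_{j≠i} q_j = 3q_i and 42 = 15q_i, giving q_i = 14/5.
Price P = 75 - 3·(56/5) = 207/5.
Xenon's profit: (207/5 - 33)·(14/5) = 588/25.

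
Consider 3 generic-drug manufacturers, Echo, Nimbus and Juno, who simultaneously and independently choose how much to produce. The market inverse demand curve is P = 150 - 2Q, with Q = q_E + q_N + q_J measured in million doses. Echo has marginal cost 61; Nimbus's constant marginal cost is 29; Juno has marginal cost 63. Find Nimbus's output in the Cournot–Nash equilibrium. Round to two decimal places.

Echo's profit: π_E = (150 - 2Q)q_E - (61q_E). Setting ∂π_E/∂q_E = 0: 89 - 4q_E - 2(q_N + q_J) = 0.
Nimbus's profit: π_N = (150 - 2Q)q_N - (29q_N). Setting ∂π_N/∂q_N = 0: 121 - 4q_N - 2(q_E + q_J) = 0.
Juno's profit: π_J = (150 - 2Q)q_J - (63q_J). Setting ∂π_J/∂q_J = 0: 87 - 4q_J - 2(q_E + q_N) = 0.
Adding the 3 conditions: 297 − 4Q − 4Q = 0, i.e. Q = 297/8.
Back-substituting: q_E = (89 − 297/4)/2 = 59/8, q_N = (121 − 297/4)/2 = 187/8, q_J = (87 − 297/4)/2 = 51/8.

23.38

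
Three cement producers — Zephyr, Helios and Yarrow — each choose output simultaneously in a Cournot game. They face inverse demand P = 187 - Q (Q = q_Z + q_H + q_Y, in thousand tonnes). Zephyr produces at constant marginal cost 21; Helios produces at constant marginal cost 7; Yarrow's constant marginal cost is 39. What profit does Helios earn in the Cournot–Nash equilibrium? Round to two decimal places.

Zephyr's profit: π_Z = (187 - Q)q_Z - (21q_Z). Setting ∂π_Z/∂q_Z = 0: 166 - 2q_Z - (q_H + q_Y) = 0.
Helios's profit: π_H = (187 - Q)q_H - (7q_H). Setting ∂π_H/∂q_H = 0: 180 - 2q_H - (q_Z + q_Y) = 0.
Yarrow's first-order condition: 148 - 2q_Y - (q_Z + q_H) = 0.
Adding the 3 first-order conditions: 494 − 4Q = 0, so Q = 247/2.
Back-substituting: q_Z = (166 − 247/2) = 85/2, q_H = (180 − 247/2) = 113/2, q_Y = (148 − 247/2) = 49/2.
Price P = 187 - 247/2 = 127/2.
Helios's profit: (127/2 - 7)·(113/2) = 3192.2500.

3192.25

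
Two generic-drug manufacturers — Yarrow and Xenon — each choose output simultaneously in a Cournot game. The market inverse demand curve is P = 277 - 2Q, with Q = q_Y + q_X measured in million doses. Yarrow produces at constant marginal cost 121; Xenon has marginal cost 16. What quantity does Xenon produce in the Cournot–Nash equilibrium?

61

Yarrow's profit: π_Y = (277 - 2Q)q_Y - (121q_Y). Setting ∂π_Y/∂q_Y = 0: 156 - 4q_Y - 2(q_X) = 0.
Xenon's first-order condition: 261 - 4q_X - 2(q_Y) = 0.
So q_Y = (156 - 2q_X)/4 and q_X = (261 - 2q_Y)/4.
Solving the pair: q_Y = 17/2, q_X = 61.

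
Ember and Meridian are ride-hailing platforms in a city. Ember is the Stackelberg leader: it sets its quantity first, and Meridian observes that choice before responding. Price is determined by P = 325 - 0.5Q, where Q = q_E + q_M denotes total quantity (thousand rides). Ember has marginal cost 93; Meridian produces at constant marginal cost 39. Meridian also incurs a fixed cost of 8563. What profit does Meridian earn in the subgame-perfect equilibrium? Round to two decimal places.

10841.50

The follower Meridian best-responds to any q_E: π_M = (325 - 0.5Q)q_M - 39q_M.
Follower FOC: 286 - (1/2)q_E - q_M = 0, so q_M(q_E) = (286 - (1/2)q_E).
The leader anticipates this reaction. Substituting into P = 325 - 0.5Q gives P = 182 - (1/4)q_E, so π_E = (182 - (1/4)q_E)q_E - 93q_E.
Leader FOC: 89 - (1/2)q_E = 0, so q_E = 178.
Then q_M = (286 - (1/2)·178) = 197.
Price P = 325 - (1/2)·375 = 275/2.
Meridian's profit: (275/2 - 39)·197 - 8563 = 10841.5000.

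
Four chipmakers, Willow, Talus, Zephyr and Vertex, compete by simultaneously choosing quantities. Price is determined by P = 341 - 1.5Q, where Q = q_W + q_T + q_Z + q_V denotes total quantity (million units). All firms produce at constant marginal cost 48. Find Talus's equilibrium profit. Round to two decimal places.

Each firm earns π_i = (341 - 1.5Q)q_i - 48q_i.
Setting ∂π_i/∂q_i = 0 with rivals' quantities fixed: 293 - 3q_i - (3/2)·Σ_{j≠i} q_j = 0.
With identical firms every q_j equals q_i, so Σ_{j≠i} q_j = 3q_i and 293 = (15/2)q_i, giving q_i = 586/15.
Price P = 341 - (3/2)·156.2667 = 533/5.
Talus's profit: (533/5 - 48)·(586/15) = 2289.3067.

2289.31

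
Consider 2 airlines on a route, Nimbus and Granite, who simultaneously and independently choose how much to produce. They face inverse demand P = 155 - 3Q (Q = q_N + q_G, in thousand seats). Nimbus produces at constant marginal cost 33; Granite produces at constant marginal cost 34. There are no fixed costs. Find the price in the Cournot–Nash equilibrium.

74

Nimbus's profit: π_N = (155 - 3Q)q_N - (33q_N). Setting ∂π_N/∂q_N = 0: 122 - 6q_N - 3(q_G) = 0.
Granite's first-order condition: 121 - 6q_G - 3(q_N) = 0.
Best responses: q_N = (122 - 3q_G)/6, q_G = (121 - 3q_N)/6.
Solving the pair: q_N = 41/3, q_G = 40/3.
Total output Q = 27, so price P = 155 - 3·27 = 74.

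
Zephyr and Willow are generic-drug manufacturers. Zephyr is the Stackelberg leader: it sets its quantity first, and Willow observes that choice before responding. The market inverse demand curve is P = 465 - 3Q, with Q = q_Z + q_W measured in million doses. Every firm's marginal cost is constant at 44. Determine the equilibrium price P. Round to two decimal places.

Solve by backward induction. Given q_Z, the follower Willow maximises π_W = (465 - 3q_Z - 3q_W)q_W - 44q_W.
Follower FOC: 421 - 3q_Z - 6q_W = 0, so q_W(q_Z) = (421 - 3q_Z)/6.
The leader anticipates this reaction. Substituting into P = 465 - 3Q gives P = 509/2 - (3/2)q_Z, so π_Z = (509/2 - (3/2)q_Z)q_Z - 44q_Z.
Leader FOC: 421/2 - 3q_Z = 0, so q_Z = 421/6.
Then q_W = (421 - 3·(421/6))/6 = 421/12.
Total output Q = 421/4, so price P = 465 - 3·(421/4) = 597/4.

149.25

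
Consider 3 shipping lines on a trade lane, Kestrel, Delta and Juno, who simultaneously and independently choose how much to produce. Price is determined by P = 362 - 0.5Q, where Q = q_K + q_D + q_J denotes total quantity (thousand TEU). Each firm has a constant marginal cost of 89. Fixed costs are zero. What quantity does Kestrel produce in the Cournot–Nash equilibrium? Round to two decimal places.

136.50

Each firm earns π_i = (362 - 0.5Q)q_i - 89q_i.
First-order condition (treating rivals' output as given): 273 - q_i - (1/2)·Σ_{j≠i} q_j = 0.
With identical firms every q_j equals q_i, so Σ_{j≠i} q_j = 2q_i and 273 = 2q_i, giving q_i = 273/2.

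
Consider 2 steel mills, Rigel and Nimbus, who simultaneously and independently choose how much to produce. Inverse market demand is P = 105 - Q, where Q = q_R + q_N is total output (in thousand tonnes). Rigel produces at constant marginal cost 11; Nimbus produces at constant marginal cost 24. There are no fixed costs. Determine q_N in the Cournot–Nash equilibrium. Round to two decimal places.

Rigel's profit: π_R = (105 - Q)q_R - (11q_R). Setting ∂π_R/∂q_R = 0: 94 - 2q_R - (q_N) = 0.
Nimbus's first-order condition: 81 - 2q_N - (q_R) = 0.
So q_R = (94 - q_N)/2 and q_N = (81 - q_R)/2.
Substituting one into the other gives q_R = 107/3 and q_N = 68/3.

22.67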